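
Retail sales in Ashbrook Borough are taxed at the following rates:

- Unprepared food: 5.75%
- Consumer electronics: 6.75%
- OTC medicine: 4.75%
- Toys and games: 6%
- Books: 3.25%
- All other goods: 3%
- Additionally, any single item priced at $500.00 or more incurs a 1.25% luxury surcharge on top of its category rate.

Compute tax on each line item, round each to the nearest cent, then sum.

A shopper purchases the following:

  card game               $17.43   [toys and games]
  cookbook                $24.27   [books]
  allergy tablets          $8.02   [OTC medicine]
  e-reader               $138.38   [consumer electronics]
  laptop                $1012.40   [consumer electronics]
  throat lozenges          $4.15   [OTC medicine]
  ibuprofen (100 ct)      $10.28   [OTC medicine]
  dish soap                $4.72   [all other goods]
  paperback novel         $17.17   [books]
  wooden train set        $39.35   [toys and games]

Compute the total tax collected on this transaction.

Card game $17.43: toys and games → 6% → $1.05
Cookbook $24.27: books → 3.25% → $0.79
Allergy tablets $8.02: OTC medicine → 4.75% → $0.38
E-reader $138.38: consumer electronics → 6.75% → $9.34
Laptop $1012.40: consumer electronics → 6.75% + 1.25% surcharge = 8% → $80.99
Throat lozenges $4.15: OTC medicine → 4.75% → $0.20
Ibuprofen (100 ct) $10.28: OTC medicine → 4.75% → $0.49
Dish soap $4.72: all other goods → 3% → $0.14
Paperback novel $17.17: books → 3.25% → $0.56
Wooden train set $39.35: toys and games → 6% → $2.36
Total tax = $1.05 + $0.79 + $0.38 + $9.34 + $80.99 + $0.20 + $0.49 + $0.14 + $0.56 + $2.36 = $96.30

$96.30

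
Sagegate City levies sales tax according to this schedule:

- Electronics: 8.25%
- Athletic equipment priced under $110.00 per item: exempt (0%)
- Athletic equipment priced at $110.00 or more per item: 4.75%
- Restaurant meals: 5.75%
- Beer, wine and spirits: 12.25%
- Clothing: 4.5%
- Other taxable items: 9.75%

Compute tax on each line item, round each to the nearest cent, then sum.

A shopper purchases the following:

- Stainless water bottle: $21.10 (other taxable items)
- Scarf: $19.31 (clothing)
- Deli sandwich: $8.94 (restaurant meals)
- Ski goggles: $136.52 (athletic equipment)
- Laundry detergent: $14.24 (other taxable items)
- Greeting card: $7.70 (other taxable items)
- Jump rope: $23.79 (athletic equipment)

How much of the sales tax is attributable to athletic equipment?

$6.48

Ski goggles $136.52: athletic equipment, $110.00 or more → 4.75% → $6.48
Jump rope $23.79: athletic equipment, under $110.00 → 0% → $0.00
Tax on athletic equipment = $6.48 + $0.00 = $6.48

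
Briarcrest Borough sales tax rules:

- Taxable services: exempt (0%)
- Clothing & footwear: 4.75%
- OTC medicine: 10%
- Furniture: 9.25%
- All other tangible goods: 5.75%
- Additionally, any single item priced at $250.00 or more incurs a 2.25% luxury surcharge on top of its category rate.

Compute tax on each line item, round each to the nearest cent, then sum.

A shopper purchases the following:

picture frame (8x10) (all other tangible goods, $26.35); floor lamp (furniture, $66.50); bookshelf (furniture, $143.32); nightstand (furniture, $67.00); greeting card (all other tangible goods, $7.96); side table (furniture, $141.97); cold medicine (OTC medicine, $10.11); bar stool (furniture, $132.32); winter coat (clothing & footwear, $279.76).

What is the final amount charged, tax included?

$948.84

Picture frame (8x10) $26.35: all other tangible goods → 5.75% → $1.52
Floor lamp $66.50: furniture → 9.25% → $6.15
Bookshelf $143.32: furniture → 9.25% → $13.26
Nightstand $67.00: furniture → 9.25% → $6.20
Greeting card $7.96: all other tangible goods → 5.75% → $0.46
Side table $141.97: furniture → 9.25% → $13.13
Cold medicine $10.11: OTC medicine → 10% → $1.01
Bar stool $132.32: furniture → 9.25% → $12.24
Winter coat $279.76: clothing & footwear → 4.75% + 2.25% surcharge = 7% → $19.58
Subtotal = $875.29; tax = $73.55; total due = $948.84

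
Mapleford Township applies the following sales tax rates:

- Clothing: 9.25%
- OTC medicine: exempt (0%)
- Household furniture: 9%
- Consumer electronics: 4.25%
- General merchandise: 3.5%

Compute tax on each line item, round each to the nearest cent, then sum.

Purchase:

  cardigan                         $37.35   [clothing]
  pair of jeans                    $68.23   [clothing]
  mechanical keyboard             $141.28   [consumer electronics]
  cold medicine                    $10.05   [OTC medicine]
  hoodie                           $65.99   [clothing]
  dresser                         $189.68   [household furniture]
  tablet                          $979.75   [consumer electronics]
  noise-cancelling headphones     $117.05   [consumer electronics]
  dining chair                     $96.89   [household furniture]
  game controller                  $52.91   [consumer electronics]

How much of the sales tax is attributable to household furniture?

Dresser $189.68: household furniture → 9% → $17.07
Dining chair $96.89: household furniture → 9% → $8.72
Tax on household furniture = $17.07 + $8.72 = $25.79

$25.79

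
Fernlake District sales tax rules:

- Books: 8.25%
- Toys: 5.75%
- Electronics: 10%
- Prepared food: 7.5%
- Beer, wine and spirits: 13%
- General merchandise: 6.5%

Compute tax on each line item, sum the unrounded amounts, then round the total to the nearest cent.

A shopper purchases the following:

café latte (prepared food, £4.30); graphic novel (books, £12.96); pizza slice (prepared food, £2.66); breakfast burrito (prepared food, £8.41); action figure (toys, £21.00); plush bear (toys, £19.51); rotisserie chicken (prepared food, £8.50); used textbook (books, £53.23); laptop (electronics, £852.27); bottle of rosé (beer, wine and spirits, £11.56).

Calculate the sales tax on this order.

Café latte £4.30: prepared food → 7.5% → £0.3225
Graphic novel £12.96: books → 8.25% → £1.0692
Pizza slice £2.66: prepared food → 7.5% → £0.1995
Breakfast burrito £8.41: prepared food → 7.5% → £0.63075
Action figure £21.00: toys → 5.75% → £1.2075
Plush bear £19.51: toys → 5.75% → £1.121825
Rotisserie chicken £8.50: prepared food → 7.5% → £0.6375
Used textbook £53.23: books → 8.25% → £4.391475
Laptop £852.27: electronics → 10% → £85.227
Bottle of rosé £11.56: beer, wine and spirits → 13% → £1.5028
Unrounded tax sum = £96.31005 → £96.31

£96.31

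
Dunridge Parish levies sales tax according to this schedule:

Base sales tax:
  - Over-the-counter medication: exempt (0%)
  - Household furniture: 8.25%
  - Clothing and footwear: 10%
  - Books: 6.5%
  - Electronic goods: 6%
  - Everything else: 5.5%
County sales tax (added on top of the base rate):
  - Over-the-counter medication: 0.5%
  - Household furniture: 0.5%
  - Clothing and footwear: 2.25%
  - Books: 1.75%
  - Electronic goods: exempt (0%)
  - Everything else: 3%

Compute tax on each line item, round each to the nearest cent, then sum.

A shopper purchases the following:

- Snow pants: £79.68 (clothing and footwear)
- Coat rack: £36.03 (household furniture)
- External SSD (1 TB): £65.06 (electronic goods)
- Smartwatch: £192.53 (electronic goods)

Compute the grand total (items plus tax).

£401.66

Snow pants £79.68: clothing and footwear → 10% + 2.25% county = 12.25% → £9.76
Coat rack £36.03: household furniture → 8.25% + 0.5% county = 8.75% → £3.15
External SSD (1 TB) £65.06: electronic goods → 6% + 0% county = 6% → £3.90
Smartwatch £192.53: electronic goods → 6% + 0% county = 6% → £11.55
Subtotal = £373.30; tax = £28.36; total due = £401.66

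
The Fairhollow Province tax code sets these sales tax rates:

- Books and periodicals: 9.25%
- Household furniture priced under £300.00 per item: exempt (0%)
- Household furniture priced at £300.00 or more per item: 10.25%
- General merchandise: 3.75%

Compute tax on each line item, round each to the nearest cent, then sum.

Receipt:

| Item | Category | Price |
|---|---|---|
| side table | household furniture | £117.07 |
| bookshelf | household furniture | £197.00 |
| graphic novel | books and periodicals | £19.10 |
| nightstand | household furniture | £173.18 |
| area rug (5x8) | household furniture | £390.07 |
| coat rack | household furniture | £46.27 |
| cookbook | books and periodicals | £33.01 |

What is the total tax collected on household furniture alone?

Side table £117.07: household furniture, under £300.00 → 0% → £0.00
Bookshelf £197.00: household furniture, under £300.00 → 0% → £0.00
Nightstand £173.18: household furniture, under £300.00 → 0% → £0.00
Area rug (5x8) £390.07: household furniture, £300.00 or more → 10.25% → £39.98
Coat rack £46.27: household furniture, under £300.00 → 0% → £0.00
Tax on household furniture = £0.00 + £0.00 + £0.00 + £39.98 + £0.00 = £39.98

£39.98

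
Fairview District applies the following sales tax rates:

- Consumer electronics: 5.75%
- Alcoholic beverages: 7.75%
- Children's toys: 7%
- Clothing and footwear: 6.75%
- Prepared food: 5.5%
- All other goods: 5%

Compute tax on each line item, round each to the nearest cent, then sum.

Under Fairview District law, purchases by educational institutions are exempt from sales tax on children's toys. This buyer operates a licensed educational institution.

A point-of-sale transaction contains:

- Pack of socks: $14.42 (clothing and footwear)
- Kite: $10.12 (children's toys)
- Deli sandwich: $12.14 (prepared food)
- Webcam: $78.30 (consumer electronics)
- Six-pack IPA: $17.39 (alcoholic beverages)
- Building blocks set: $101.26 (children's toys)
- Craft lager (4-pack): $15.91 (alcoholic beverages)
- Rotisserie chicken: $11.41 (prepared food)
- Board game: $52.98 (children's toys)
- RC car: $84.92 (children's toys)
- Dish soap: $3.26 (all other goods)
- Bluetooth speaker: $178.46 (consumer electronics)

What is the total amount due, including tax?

Pack of socks $14.42: clothing and footwear → 6.75% → $0.97
Kite $10.12: children's toys, buyer-exempt → 0% → $0.00
Deli sandwich $12.14: prepared food → 5.5% → $0.67
Webcam $78.30: consumer electronics → 5.75% → $4.50
Six-pack IPA $17.39: alcoholic beverages → 7.75% → $1.35
Building blocks set $101.26: children's toys, buyer-exempt → 0% → $0.00
Craft lager (4-pack) $15.91: alcoholic beverages → 7.75% → $1.23
Rotisserie chicken $11.41: prepared food → 5.5% → $0.63
Board game $52.98: children's toys, buyer-exempt → 0% → $0.00
RC car $84.92: children's toys, buyer-exempt → 0% → $0.00
Dish soap $3.26: all other goods → 5% → $0.16
Bluetooth speaker $178.46: consumer electronics → 5.75% → $10.26
Subtotal = $580.57; tax = $19.77; total due = $600.34

$600.34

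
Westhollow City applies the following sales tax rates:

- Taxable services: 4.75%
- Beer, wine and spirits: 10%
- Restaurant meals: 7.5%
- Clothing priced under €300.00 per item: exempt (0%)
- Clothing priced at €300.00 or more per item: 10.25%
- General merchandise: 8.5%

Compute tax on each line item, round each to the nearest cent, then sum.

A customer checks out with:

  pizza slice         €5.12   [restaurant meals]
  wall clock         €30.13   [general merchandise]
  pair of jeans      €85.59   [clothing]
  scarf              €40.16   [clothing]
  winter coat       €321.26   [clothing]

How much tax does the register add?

€35.87

Pizza slice €5.12: restaurant meals → 7.5% → €0.38
Wall clock €30.13: general merchandise → 8.5% → €2.56
Pair of jeans €85.59: clothing, under €300.00 → 0% → €0.00
Scarf €40.16: clothing, under €300.00 → 0% → €0.00
Winter coat €321.26: clothing, €300.00 or more → 10.25% → €32.93
Total tax = €0.38 + €2.56 + €32.93 = €35.87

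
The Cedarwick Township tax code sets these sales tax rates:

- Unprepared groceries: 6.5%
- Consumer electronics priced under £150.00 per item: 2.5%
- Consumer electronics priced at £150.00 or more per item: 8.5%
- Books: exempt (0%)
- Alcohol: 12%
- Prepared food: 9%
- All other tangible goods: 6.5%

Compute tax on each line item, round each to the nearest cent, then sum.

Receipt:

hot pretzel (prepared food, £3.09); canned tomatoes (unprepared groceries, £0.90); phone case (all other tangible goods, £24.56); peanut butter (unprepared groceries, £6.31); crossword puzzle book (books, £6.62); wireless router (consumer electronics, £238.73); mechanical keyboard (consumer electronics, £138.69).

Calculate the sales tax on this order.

£26.11

Hot pretzel £3.09: prepared food → 9% → £0.28
Canned tomatoes £0.90: unprepared groceries → 6.5% → £0.06
Phone case £24.56: all other tangible goods → 6.5% → £1.60
Peanut butter £6.31: unprepared groceries → 6.5% → £0.41
Crossword puzzle book £6.62: books → 0% → £0.00
Wireless router £238.73: consumer electronics, £150.00 or more → 8.5% → £20.29
Mechanical keyboard £138.69: consumer electronics, under £150.00 → 2.5% → £3.47
Total tax = £0.28 + £0.06 + £1.60 + £0.41 + £20.29 + £3.47 = £26.11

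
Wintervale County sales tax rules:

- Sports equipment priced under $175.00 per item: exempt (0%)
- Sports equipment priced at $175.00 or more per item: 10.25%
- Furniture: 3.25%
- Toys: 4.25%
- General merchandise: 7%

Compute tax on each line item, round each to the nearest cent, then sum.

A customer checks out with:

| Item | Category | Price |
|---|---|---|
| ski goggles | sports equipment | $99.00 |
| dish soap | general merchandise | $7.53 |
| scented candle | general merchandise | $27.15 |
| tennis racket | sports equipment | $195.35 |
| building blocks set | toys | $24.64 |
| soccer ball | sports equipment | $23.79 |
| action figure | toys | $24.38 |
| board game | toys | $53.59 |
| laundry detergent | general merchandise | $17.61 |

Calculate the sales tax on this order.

Ski goggles $99.00: sports equipment, under $175.00 → 0% → $0.00
Dish soap $7.53: general merchandise → 7% → $0.53
Scented candle $27.15: general merchandise → 7% → $1.90
Tennis racket $195.35: sports equipment, $175.00 or more → 10.25% → $20.02
Building blocks set $24.64: toys → 4.25% → $1.05
Soccer ball $23.79: sports equipment, under $175.00 → 0% → $0.00
Action figure $24.38: toys → 4.25% → $1.04
Board game $53.59: toys → 4.25% → $2.28
Laundry detergent $17.61: general merchandise → 7% → $1.23
Total tax = $0.53 + $1.90 + $20.02 + $1.05 + $1.04 + $2.28 + $1.23 = $28.05

$28.05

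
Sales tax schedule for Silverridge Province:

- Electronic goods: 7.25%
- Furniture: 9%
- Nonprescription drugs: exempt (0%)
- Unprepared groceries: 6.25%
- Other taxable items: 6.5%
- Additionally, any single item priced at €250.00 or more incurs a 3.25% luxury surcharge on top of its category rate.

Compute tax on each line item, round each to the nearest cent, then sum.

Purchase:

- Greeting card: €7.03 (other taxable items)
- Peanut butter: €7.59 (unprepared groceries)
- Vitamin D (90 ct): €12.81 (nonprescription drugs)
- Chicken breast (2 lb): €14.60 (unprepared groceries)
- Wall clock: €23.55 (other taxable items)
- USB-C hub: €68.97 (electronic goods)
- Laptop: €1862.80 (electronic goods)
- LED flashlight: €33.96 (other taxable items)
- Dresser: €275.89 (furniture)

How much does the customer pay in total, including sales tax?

€2547.17

Greeting card €7.03: other taxable items → 6.5% → €0.46
Peanut butter €7.59: unprepared groceries → 6.25% → €0.47
Vitamin D (90 ct) €12.81: nonprescription drugs → 0% → €0.00
Chicken breast (2 lb) €14.60: unprepared groceries → 6.25% → €0.91
Wall clock €23.55: other taxable items → 6.5% → €1.53
USB-C hub €68.97: electronic goods → 7.25% → €5.00
Laptop €1862.80: electronic goods → 7.25% + 3.25% surcharge = 10.5% → €195.59
LED flashlight €33.96: other taxable items → 6.5% → €2.21
Dresser €275.89: furniture → 9% + 3.25% surcharge = 12.25% → €33.80
Subtotal = €2307.20; tax = €239.97; total due = €2547.17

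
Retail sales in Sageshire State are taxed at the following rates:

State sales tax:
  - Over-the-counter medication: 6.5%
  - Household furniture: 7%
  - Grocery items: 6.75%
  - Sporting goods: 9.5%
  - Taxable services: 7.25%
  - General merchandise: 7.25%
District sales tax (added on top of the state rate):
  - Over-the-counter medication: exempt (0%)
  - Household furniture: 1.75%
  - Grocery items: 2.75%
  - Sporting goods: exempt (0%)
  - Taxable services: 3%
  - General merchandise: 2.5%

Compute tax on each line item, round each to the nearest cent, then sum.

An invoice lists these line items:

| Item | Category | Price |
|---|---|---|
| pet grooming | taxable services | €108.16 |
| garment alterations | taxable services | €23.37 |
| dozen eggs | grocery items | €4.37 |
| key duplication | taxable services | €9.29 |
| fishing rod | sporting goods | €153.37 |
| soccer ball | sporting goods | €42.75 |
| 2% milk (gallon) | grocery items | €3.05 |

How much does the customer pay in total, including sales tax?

Pet grooming €108.16: taxable services → 7.25% + 3% district = 10.25% → €11.09
Garment alterations €23.37: taxable services → 7.25% + 3% district = 10.25% → €2.40
Dozen eggs €4.37: grocery items → 6.75% + 2.75% district = 9.5% → €0.42
Key duplication €9.29: taxable services → 7.25% + 3% district = 10.25% → €0.95
Fishing rod €153.37: sporting goods → 9.5% + 0% district = 9.5% → €14.57
Soccer ball €42.75: sporting goods → 9.5% + 0% district = 9.5% → €4.06
2% milk (gallon) €3.05: grocery items → 6.75% + 2.75% district = 9.5% → €0.29
Subtotal = €344.36; tax = €33.78; total due = €378.14

€378.14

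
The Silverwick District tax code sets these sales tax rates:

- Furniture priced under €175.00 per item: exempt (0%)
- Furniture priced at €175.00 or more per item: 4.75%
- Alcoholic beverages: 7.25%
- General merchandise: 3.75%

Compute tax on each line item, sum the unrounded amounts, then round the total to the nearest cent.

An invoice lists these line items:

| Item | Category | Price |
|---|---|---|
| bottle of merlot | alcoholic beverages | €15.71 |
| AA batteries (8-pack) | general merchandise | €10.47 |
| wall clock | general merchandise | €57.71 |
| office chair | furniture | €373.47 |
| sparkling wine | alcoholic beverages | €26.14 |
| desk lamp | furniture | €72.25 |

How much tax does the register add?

€23.33

Bottle of merlot €15.71: alcoholic beverages → 7.25% → €1.138975
AA batteries (8-pack) €10.47: general merchandise → 3.75% → €0.392625
Wall clock €57.71: general merchandise → 3.75% → €2.164125
Office chair €373.47: furniture, €175.00 or more → 4.75% → €17.739825
Sparkling wine €26.14: alcoholic beverages → 7.25% → €1.89515
Desk lamp €72.25: furniture, under €175.00 → 0% → €0.00
Unrounded tax sum = €23.3307 → €23.33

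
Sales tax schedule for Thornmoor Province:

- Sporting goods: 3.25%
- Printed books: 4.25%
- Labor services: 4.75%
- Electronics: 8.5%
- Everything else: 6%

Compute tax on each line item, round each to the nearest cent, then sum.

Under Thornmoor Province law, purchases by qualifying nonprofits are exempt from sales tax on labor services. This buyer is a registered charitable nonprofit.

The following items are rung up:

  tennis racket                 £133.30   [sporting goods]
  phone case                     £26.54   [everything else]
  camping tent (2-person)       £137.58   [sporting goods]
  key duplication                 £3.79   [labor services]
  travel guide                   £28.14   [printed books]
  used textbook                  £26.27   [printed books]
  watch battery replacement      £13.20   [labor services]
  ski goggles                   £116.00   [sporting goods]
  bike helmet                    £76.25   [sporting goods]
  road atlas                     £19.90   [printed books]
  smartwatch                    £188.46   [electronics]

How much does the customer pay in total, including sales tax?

Tennis racket £133.30: sporting goods → 3.25% → £4.33
Phone case £26.54: everything else → 6% → £1.59
Camping tent (2-person) £137.58: sporting goods → 3.25% → £4.47
Key duplication £3.79: labor services, buyer-exempt → 0% → £0.00
Travel guide £28.14: printed books → 4.25% → £1.20
Used textbook £26.27: printed books → 4.25% → £1.12
Watch battery replacement £13.20: labor services, buyer-exempt → 0% → £0.00
Ski goggles £116.00: sporting goods → 3.25% → £3.77
Bike helmet £76.25: sporting goods → 3.25% → £2.48
Road atlas £19.90: printed books → 4.25% → £0.85
Smartwatch £188.46: electronics → 8.5% → £16.02
Subtotal = £769.43; tax = £35.83; total due = £805.26

£805.26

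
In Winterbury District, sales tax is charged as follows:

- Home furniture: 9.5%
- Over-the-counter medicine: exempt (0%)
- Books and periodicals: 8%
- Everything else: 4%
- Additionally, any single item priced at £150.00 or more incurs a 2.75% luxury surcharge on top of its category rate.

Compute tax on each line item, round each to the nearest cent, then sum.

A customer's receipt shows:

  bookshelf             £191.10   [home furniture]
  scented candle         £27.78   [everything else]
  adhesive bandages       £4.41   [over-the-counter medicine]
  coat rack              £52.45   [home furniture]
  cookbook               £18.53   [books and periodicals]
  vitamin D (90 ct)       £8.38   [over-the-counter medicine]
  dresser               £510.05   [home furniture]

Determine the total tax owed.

Bookshelf £191.10: home furniture → 9.5% + 2.75% surcharge = 12.25% → £23.41
Scented candle £27.78: everything else → 4% → £1.11
Adhesive bandages £4.41: over-the-counter medicine → 0% → £0.00
Coat rack £52.45: home furniture → 9.5% → £4.98
Cookbook £18.53: books and periodicals → 8% → £1.48
Vitamin D (90 ct) £8.38: over-the-counter medicine → 0% → £0.00
Dresser £510.05: home furniture → 9.5% + 2.75% surcharge = 12.25% → £62.48
Total tax = £23.41 + £1.11 + £4.98 + £1.48 + £62.48 = £93.46

£93.46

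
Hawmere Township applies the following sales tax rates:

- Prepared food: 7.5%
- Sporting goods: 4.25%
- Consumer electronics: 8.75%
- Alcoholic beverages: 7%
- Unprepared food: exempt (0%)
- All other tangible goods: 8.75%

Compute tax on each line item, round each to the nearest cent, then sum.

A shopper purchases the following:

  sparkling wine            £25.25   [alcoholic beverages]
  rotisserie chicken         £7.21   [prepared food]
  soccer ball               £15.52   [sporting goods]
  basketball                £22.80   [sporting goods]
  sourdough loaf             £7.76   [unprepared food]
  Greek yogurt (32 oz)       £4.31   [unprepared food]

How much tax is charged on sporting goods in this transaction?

£1.63

Soccer ball £15.52: sporting goods → 4.25% → £0.66
Basketball £22.80: sporting goods → 4.25% → £0.97
Tax on sporting goods = £0.66 + £0.97 = £1.63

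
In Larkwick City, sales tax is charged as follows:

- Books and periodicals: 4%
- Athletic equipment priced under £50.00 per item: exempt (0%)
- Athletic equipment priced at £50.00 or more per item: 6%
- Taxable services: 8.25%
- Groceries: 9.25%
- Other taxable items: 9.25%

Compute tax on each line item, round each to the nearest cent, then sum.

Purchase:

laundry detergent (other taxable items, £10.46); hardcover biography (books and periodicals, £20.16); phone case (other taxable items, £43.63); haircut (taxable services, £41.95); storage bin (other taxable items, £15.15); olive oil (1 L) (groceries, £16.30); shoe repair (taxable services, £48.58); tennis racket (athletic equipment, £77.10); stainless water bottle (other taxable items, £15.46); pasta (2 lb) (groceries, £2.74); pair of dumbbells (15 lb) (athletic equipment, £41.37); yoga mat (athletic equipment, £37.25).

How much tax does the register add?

Laundry detergent £10.46: other taxable items → 9.25% → £0.97
Hardcover biography £20.16: books and periodicals → 4% → £0.81
Phone case £43.63: other taxable items → 9.25% → £4.04
Haircut £41.95: taxable services → 8.25% → £3.46
Storage bin £15.15: other taxable items → 9.25% → £1.40
Olive oil (1 L) £16.30: groceries → 9.25% → £1.51
Shoe repair £48.58: taxable services → 8.25% → £4.01
Tennis racket £77.10: athletic equipment, £50.00 or more → 6% → £4.63
Stainless water bottle £15.46: other taxable items → 9.25% → £1.43
Pasta (2 lb) £2.74: groceries → 9.25% → £0.25
Pair of dumbbells (15 lb) £41.37: athletic equipment, under £50.00 → 0% → £0.00
Yoga mat £37.25: athletic equipment, under £50.00 → 0% → £0.00
Total tax = £0.97 + £0.81 + £4.04 + £3.46 + £1.40 + £1.51 + £4.01 + £4.63 + £1.43 + £0.25 = £22.51

£22.51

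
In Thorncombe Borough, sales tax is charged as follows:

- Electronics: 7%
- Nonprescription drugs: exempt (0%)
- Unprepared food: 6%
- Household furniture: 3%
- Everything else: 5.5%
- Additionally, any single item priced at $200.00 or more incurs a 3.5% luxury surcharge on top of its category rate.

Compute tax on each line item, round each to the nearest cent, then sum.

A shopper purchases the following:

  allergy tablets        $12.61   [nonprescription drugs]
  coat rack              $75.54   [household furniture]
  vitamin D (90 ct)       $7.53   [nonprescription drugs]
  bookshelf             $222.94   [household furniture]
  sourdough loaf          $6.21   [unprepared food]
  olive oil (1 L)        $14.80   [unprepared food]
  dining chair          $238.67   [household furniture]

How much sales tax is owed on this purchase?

Allergy tablets $12.61: nonprescription drugs → 0% → $0.00
Coat rack $75.54: household furniture → 3% → $2.27
Vitamin D (90 ct) $7.53: nonprescription drugs → 0% → $0.00
Bookshelf $222.94: household furniture → 3% + 3.5% surcharge = 6.5% → $14.49
Sourdough loaf $6.21: unprepared food → 6% → $0.37
Olive oil (1 L) $14.80: unprepared food → 6% → $0.89
Dining chair $238.67: household furniture → 3% + 3.5% surcharge = 6.5% → $15.51
Total tax = $2.27 + $14.49 + $0.37 + $0.89 + $15.51 = $33.53

$33.53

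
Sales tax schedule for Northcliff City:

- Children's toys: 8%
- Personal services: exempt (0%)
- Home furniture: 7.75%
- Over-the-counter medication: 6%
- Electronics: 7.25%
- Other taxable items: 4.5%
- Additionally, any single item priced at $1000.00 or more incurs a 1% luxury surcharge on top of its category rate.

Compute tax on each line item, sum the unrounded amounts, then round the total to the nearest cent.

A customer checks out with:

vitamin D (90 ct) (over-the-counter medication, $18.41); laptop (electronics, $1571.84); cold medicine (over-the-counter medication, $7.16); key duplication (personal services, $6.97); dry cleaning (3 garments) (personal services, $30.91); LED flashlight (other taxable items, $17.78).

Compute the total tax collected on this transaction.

$132.01

Vitamin D (90 ct) $18.41: over-the-counter medication → 6% → $1.1046
Laptop $1571.84: electronics → 7.25% + 1% surcharge = 8.25% → $129.6768
Cold medicine $7.16: over-the-counter medication → 6% → $0.4296
Key duplication $6.97: personal services → 0% → $0.00
Dry cleaning (3 garments) $30.91: personal services → 0% → $0.00
LED flashlight $17.78: other taxable items → 4.5% → $0.8001
Unrounded tax sum = $132.0111 → $132.01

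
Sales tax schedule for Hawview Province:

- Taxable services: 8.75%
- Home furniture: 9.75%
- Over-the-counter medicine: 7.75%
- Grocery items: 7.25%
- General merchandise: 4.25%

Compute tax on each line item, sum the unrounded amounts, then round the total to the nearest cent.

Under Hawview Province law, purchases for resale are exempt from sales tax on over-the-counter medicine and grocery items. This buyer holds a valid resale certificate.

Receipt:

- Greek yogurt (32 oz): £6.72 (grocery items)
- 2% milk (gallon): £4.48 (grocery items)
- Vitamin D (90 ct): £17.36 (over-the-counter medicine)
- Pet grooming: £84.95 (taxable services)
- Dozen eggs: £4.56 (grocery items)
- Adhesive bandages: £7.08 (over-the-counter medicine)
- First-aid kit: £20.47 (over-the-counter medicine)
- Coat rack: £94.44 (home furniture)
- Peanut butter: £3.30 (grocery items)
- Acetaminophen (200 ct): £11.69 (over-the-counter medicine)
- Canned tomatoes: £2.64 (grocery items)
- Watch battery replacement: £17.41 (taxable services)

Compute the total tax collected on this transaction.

Greek yogurt (32 oz) £6.72: grocery items, buyer-exempt → 0% → £0.00
2% milk (gallon) £4.48: grocery items, buyer-exempt → 0% → £0.00
Vitamin D (90 ct) £17.36: over-the-counter medicine, buyer-exempt → 0% → £0.00
Pet grooming £84.95: taxable services → 8.75% → £7.433125
Dozen eggs £4.56: grocery items, buyer-exempt → 0% → £0.00
Adhesive bandages £7.08: over-the-counter medicine, buyer-exempt → 0% → £0.00
First-aid kit £20.47: over-the-counter medicine, buyer-exempt → 0% → £0.00
Coat rack £94.44: home furniture → 9.75% → £9.2079
Peanut butter £3.30: grocery items, buyer-exempt → 0% → £0.00
Acetaminophen (200 ct) £11.69: over-the-counter medicine, buyer-exempt → 0% → £0.00
Canned tomatoes £2.64: grocery items, buyer-exempt → 0% → £0.00
Watch battery replacement £17.41: taxable services → 8.75% → £1.523375
Unrounded tax sum = £18.1644 → £18.16

£18.16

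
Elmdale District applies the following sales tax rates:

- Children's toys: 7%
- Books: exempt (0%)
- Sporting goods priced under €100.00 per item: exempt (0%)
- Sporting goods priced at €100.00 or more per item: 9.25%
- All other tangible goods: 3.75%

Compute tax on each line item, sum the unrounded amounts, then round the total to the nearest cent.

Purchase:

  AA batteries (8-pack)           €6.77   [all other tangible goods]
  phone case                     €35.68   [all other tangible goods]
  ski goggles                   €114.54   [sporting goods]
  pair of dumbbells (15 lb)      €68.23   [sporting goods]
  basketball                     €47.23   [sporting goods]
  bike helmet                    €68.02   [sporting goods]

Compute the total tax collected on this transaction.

€12.19

AA batteries (8-pack) €6.77: all other tangible goods → 3.75% → €0.253875
Phone case €35.68: all other tangible goods → 3.75% → €1.338
Ski goggles €114.54: sporting goods, €100.00 or more → 9.25% → €10.59495
Pair of dumbbells (15 lb) €68.23: sporting goods, under €100.00 → 0% → €0.00
Basketball €47.23: sporting goods, under €100.00 → 0% → €0.00
Bike helmet €68.02: sporting goods, under €100.00 → 0% → €0.00
Unrounded tax sum = €12.186825 → €12.19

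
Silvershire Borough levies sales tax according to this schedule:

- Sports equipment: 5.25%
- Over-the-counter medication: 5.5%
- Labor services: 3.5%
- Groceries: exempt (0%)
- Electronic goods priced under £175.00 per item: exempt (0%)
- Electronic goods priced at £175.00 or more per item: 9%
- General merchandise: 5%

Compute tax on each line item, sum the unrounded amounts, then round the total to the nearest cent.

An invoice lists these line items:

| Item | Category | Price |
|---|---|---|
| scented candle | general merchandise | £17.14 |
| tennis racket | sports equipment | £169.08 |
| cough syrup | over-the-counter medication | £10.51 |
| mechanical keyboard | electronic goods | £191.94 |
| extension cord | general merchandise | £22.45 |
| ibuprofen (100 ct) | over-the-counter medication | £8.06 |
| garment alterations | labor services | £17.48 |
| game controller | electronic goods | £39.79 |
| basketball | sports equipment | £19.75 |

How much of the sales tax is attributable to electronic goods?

£17.27

Mechanical keyboard £191.94: electronic goods, £175.00 or more → 9% → £17.2746
Game controller £39.79: electronic goods, under £175.00 → 0% → £0.00
Tax on electronic goods: unrounded sum = £17.2746 → £17.27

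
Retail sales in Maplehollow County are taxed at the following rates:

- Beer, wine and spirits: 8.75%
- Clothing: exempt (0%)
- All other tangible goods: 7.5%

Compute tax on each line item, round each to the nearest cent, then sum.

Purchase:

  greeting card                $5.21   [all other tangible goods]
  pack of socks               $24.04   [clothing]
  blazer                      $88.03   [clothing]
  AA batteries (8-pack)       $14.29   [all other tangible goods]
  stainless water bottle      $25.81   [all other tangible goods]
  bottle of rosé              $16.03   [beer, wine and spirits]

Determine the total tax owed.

$4.80

Greeting card $5.21: all other tangible goods → 7.5% → $0.39
Pack of socks $24.04: clothing → 0% → $0.00
Blazer $88.03: clothing → 0% → $0.00
AA batteries (8-pack) $14.29: all other tangible goods → 7.5% → $1.07
Stainless water bottle $25.81: all other tangible goods → 7.5% → $1.94
Bottle of rosé $16.03: beer, wine and spirits → 8.75% → $1.40
Total tax = $0.39 + $1.07 + $1.94 + $1.40 = $4.80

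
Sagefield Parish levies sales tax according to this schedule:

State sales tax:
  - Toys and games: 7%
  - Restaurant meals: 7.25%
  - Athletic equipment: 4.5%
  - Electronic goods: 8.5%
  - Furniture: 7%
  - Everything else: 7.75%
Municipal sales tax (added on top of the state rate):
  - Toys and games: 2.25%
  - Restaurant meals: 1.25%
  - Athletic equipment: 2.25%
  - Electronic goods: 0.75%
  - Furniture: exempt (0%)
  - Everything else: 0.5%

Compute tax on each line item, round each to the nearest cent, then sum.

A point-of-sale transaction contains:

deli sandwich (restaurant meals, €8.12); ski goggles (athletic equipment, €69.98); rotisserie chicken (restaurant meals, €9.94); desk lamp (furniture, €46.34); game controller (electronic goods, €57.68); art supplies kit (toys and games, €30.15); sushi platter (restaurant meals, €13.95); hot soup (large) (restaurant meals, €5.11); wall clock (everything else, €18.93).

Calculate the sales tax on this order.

Deli sandwich €8.12: restaurant meals → 7.25% + 1.25% municipal = 8.5% → €0.69
Ski goggles €69.98: athletic equipment → 4.5% + 2.25% municipal = 6.75% → €4.72
Rotisserie chicken €9.94: restaurant meals → 7.25% + 1.25% municipal = 8.5% → €0.84
Desk lamp €46.34: furniture → 7% + 0% municipal = 7% → €3.24
Game controller €57.68: electronic goods → 8.5% + 0.75% municipal = 9.25% → €5.34
Art supplies kit €30.15: toys and games → 7% + 2.25% municipal = 9.25% → €2.79
Sushi platter €13.95: restaurant meals → 7.25% + 1.25% municipal = 8.5% → €1.19
Hot soup (large) €5.11: restaurant meals → 7.25% + 1.25% municipal = 8.5% → €0.43
Wall clock €18.93: everything else → 7.75% + 0.5% municipal = 8.25% → €1.56
Total tax = €0.69 + €4.72 + €0.84 + €3.24 + €5.34 + €2.79 + €1.19 + €0.43 + €1.56 = €20.80

€20.80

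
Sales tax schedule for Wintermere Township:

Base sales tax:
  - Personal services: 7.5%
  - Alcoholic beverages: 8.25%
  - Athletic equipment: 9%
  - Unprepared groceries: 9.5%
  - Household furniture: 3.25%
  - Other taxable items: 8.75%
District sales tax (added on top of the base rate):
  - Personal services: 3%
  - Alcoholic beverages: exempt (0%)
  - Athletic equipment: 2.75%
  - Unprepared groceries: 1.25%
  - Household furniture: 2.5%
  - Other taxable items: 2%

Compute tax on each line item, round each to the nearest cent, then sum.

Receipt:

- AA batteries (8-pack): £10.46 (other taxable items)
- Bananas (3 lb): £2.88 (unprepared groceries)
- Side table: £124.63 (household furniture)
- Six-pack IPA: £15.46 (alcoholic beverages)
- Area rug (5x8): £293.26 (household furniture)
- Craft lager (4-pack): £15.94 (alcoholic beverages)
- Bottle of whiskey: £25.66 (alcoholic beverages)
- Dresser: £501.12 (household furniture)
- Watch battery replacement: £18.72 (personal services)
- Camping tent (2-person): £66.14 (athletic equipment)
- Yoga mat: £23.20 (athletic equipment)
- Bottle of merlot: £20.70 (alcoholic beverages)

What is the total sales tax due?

AA batteries (8-pack) £10.46: other taxable items → 8.75% + 2% district = 10.75% → £1.12
Bananas (3 lb) £2.88: unprepared groceries → 9.5% + 1.25% district = 10.75% → £0.31
Side table £124.63: household furniture → 3.25% + 2.5% district = 5.75% → £7.17
Six-pack IPA £15.46: alcoholic beverages → 8.25% + 0% district = 8.25% → £1.28
Area rug (5x8) £293.26: household furniture → 3.25% + 2.5% district = 5.75% → £16.86
Craft lager (4-pack) £15.94: alcoholic beverages → 8.25% + 0% district = 8.25% → £1.32
Bottle of whiskey £25.66: alcoholic beverages → 8.25% + 0% district = 8.25% → £2.12
Dresser £501.12: household furniture → 3.25% + 2.5% district = 5.75% → £28.81
Watch battery replacement £18.72: personal services → 7.5% + 3% district = 10.5% → £1.97
Camping tent (2-person) £66.14: athletic equipment → 9% + 2.75% district = 11.75% → £7.77
Yoga mat £23.20: athletic equipment → 9% + 2.75% district = 11.75% → £2.73
Bottle of merlot £20.70: alcoholic beverages → 8.25% + 0% district = 8.25% → £1.71
Total tax = £1.12 + £0.31 + £7.17 + £1.28 + £16.86 + £1.32 + £2.12 + £28.81 + £1.97 + £7.77 + £2.73 + £1.71 = £73.17

£73.17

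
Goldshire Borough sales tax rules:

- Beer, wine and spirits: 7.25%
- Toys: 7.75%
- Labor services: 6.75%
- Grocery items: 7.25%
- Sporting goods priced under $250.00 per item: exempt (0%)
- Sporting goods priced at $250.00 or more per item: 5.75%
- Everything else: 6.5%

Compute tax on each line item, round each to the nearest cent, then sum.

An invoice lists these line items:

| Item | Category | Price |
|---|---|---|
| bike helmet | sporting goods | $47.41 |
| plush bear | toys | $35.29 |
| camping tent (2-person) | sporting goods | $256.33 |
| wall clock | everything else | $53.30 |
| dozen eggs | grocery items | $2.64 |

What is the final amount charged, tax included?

Bike helmet $47.41: sporting goods, under $250.00 → 0% → $0.00
Plush bear $35.29: toys → 7.75% → $2.73
Camping tent (2-person) $256.33: sporting goods, $250.00 or more → 5.75% → $14.74
Wall clock $53.30: everything else → 6.5% → $3.46
Dozen eggs $2.64: grocery items → 7.25% → $0.19
Subtotal = $394.97; tax = $21.12; total due = $416.09

$416.09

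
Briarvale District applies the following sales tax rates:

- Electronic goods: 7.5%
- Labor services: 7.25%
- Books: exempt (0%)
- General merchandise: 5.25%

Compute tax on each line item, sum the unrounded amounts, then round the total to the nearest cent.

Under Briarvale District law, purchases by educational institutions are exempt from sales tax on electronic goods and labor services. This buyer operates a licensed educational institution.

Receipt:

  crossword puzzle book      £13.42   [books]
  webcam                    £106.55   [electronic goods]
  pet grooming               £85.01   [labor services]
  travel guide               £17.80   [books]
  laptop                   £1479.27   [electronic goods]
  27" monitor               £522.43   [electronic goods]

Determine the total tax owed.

£0.00

Crossword puzzle book £13.42: books → 0% → £0.00
Webcam £106.55: electronic goods, buyer-exempt → 0% → £0.00
Pet grooming £85.01: labor services, buyer-exempt → 0% → £0.00
Travel guide £17.80: books → 0% → £0.00
Laptop £1479.27: electronic goods, buyer-exempt → 0% → £0.00
27" monitor £522.43: electronic goods, buyer-exempt → 0% → £0.00
Unrounded tax sum = £0.00 → £0.00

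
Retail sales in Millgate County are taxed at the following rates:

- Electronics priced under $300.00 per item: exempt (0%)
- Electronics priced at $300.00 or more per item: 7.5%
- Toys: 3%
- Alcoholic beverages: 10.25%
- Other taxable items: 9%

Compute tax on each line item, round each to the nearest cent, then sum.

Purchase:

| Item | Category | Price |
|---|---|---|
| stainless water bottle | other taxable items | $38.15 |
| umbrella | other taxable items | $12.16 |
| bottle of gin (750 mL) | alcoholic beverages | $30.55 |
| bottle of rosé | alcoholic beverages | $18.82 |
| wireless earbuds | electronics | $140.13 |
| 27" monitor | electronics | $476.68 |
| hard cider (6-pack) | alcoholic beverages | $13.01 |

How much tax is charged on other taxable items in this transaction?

Stainless water bottle $38.15: other taxable items → 9% → $3.43
Umbrella $12.16: other taxable items → 9% → $1.09
Tax on other taxable items = $3.43 + $1.09 = $4.52

$4.52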